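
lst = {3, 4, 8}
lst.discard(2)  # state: {3, 4, 8}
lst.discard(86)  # {3, 4, 8}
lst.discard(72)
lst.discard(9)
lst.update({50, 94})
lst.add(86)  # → {3, 4, 8, 50, 86, 94}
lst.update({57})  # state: {3, 4, 8, 50, 57, 86, 94}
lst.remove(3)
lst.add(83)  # {4, 8, 50, 57, 83, 86, 94}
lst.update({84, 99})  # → {4, 8, 50, 57, 83, 84, 86, 94, 99}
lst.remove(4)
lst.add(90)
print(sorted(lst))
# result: [8, 50, 57, 83, 84, 86, 90, 94, 99]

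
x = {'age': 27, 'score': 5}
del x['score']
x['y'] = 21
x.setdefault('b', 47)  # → 47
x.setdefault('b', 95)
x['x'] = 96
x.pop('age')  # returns 27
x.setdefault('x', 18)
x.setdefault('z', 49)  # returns 49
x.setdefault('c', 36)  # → 36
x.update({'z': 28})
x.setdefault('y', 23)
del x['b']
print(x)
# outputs {'y': 21, 'x': 96, 'z': 28, 'c': 36}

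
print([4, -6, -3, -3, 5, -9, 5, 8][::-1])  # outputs [8, 5, -9, 5, -3, -3, -6, 4]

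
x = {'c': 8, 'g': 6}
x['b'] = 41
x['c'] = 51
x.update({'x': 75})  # {'c': 51, 'g': 6, 'b': 41, 'x': 75}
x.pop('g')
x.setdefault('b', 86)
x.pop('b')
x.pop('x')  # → 75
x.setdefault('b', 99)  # 99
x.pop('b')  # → 99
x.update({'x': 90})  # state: {'c': 51, 'x': 90}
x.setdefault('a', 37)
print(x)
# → {'c': 51, 'x': 90, 'a': 37}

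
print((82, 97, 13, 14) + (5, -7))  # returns (82, 97, 13, 14, 5, -7)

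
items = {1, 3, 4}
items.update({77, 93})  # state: {1, 3, 4, 77, 93}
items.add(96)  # {1, 3, 4, 77, 93, 96}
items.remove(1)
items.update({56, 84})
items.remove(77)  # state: {3, 4, 56, 84, 93, 96}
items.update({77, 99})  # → {3, 4, 56, 77, 84, 93, 96, 99}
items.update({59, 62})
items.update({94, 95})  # {3, 4, 56, 59, 62, 77, 84, 93, 94, 95, 96, 99}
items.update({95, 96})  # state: {3, 4, 56, 59, 62, 77, 84, 93, 94, 95, 96, 99}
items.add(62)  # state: {3, 4, 56, 59, 62, 77, 84, 93, 94, 95, 96, 99}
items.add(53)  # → {3, 4, 53, 56, 59, 62, 77, 84, 93, 94, 95, 96, 99}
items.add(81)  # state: {3, 4, 53, 56, 59, 62, 77, 81, 84, 93, 94, 95, 96, 99}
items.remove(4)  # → {3, 53, 56, 59, 62, 77, 81, 84, 93, 94, 95, 96, 99}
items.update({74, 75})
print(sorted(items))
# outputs [3, 53, 56, 59, 62, 74, 75, 77, 81, 84, 93, 94, 95, 96, 99]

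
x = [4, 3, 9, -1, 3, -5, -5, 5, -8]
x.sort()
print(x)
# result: [-8, -5, -5, -1, 3, 3, 4, 5, 9]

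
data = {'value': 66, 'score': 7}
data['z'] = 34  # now {'value': 66, 'score': 7, 'z': 34}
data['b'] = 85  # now {'value': 66, 'score': 7, 'z': 34, 'b': 85}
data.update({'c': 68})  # {'value': 66, 'score': 7, 'z': 34, 'b': 85, 'c': 68}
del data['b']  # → {'value': 66, 'score': 7, 'z': 34, 'c': 68}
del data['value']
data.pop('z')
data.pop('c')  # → 68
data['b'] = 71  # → {'score': 7, 'b': 71}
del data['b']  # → {'score': 7}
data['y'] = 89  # {'score': 7, 'y': 89}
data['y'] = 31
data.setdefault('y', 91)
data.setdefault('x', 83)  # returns 83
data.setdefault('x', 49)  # 83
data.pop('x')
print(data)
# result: {'score': 7, 'y': 31}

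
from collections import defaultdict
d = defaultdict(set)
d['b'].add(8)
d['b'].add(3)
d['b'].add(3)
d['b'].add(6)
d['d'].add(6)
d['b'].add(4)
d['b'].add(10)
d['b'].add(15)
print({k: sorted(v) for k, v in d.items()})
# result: {'b': [3, 4, 6, 8, 10, 15], 'd': [6]}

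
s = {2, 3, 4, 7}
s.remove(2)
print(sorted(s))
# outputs [3, 4, 7]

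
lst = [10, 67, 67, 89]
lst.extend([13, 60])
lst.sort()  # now [10, 13, 60, 67, 67, 89]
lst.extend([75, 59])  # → [10, 13, 60, 67, 67, 89, 75, 59]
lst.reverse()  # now [59, 75, 89, 67, 67, 60, 13, 10]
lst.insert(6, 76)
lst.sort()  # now [10, 13, 59, 60, 67, 67, 75, 76, 89]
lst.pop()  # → 89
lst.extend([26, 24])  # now [10, 13, 59, 60, 67, 67, 75, 76, 26, 24]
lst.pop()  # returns 24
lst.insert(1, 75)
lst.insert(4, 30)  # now [10, 75, 13, 59, 30, 60, 67, 67, 75, 76, 26]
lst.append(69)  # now [10, 75, 13, 59, 30, 60, 67, 67, 75, 76, 26, 69]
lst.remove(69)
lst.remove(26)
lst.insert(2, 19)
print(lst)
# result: [10, 75, 19, 13, 59, 30, 60, 67, 67, 75, 76]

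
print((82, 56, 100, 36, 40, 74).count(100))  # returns 1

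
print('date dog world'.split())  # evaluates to ['date', 'dog', 'world']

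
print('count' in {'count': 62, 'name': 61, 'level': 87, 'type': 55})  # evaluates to True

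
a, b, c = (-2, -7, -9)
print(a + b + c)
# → -18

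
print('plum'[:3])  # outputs plu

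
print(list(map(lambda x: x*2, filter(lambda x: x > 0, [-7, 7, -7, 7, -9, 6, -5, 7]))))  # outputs [14, 14, 12, 14]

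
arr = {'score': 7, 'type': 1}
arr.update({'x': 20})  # {'score': 7, 'type': 1, 'x': 20}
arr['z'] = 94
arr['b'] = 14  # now {'score': 7, 'type': 1, 'x': 20, 'z': 94, 'b': 14}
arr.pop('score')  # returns 7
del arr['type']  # {'x': 20, 'z': 94, 'b': 14}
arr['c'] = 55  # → {'x': 20, 'z': 94, 'b': 14, 'c': 55}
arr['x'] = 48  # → {'x': 48, 'z': 94, 'b': 14, 'c': 55}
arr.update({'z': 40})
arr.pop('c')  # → 55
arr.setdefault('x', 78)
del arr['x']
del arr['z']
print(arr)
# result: {'b': 14}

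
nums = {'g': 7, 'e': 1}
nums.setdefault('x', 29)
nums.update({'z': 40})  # {'g': 7, 'e': 1, 'x': 29, 'z': 40}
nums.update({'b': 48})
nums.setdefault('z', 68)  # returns 40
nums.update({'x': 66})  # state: {'g': 7, 'e': 1, 'x': 66, 'z': 40, 'b': 48}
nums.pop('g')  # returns 7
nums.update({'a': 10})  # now {'e': 1, 'x': 66, 'z': 40, 'b': 48, 'a': 10}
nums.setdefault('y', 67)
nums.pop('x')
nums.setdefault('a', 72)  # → 10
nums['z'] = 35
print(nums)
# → {'e': 1, 'z': 35, 'b': 48, 'a': 10, 'y': 67}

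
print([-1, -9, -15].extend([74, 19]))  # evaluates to None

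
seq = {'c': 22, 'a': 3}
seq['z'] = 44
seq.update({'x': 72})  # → {'c': 22, 'a': 3, 'z': 44, 'x': 72}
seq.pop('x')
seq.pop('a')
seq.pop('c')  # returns 22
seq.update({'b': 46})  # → {'z': 44, 'b': 46}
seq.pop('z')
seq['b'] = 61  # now {'b': 61}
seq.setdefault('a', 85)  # 85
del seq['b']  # {'a': 85}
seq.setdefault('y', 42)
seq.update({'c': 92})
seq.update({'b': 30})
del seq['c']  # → {'a': 85, 'y': 42, 'b': 30}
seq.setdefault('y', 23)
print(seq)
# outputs {'a': 85, 'y': 42, 'b': 30}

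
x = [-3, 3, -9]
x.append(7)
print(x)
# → [-3, 3, -9, 7]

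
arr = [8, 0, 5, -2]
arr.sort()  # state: [-2, 0, 5, 8]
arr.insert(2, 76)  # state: [-2, 0, 76, 5, 8]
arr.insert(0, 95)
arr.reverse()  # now [8, 5, 76, 0, -2, 95]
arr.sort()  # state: [-2, 0, 5, 8, 76, 95]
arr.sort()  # [-2, 0, 5, 8, 76, 95]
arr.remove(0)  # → [-2, 5, 8, 76, 95]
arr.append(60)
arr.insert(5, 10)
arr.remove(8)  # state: [-2, 5, 76, 95, 10, 60]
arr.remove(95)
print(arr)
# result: [-2, 5, 76, 10, 60]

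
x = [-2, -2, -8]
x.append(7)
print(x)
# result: [-2, -2, -8, 7]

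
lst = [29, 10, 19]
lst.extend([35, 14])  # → [29, 10, 19, 35, 14]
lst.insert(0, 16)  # [16, 29, 10, 19, 35, 14]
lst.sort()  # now [10, 14, 16, 19, 29, 35]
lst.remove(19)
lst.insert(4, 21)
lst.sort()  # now [10, 14, 16, 21, 29, 35]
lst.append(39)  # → [10, 14, 16, 21, 29, 35, 39]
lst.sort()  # [10, 14, 16, 21, 29, 35, 39]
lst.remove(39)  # [10, 14, 16, 21, 29, 35]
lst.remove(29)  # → [10, 14, 16, 21, 35]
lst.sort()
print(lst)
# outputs [10, 14, 16, 21, 35]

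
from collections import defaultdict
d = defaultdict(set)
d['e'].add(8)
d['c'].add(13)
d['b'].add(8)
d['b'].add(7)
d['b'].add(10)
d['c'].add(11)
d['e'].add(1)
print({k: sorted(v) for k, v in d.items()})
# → {'e': [1, 8], 'c': [11, 13], 'b': [7, 8, 10]}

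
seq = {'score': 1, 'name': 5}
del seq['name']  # {'score': 1}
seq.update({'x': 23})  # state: {'score': 1, 'x': 23}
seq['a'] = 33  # {'score': 1, 'x': 23, 'a': 33}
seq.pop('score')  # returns 1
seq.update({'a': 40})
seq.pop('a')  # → 40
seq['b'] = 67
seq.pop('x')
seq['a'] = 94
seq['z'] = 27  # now {'b': 67, 'a': 94, 'z': 27}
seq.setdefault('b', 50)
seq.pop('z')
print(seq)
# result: {'b': 67, 'a': 94}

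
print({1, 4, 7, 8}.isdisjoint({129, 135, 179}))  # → True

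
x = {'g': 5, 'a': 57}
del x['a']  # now {'g': 5}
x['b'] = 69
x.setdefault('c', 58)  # 58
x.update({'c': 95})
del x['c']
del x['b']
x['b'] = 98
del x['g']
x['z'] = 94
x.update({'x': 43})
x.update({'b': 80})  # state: {'b': 80, 'z': 94, 'x': 43}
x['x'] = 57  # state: {'b': 80, 'z': 94, 'x': 57}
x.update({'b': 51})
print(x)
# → {'b': 51, 'z': 94, 'x': 57}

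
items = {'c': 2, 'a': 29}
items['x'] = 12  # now {'c': 2, 'a': 29, 'x': 12}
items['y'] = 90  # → {'c': 2, 'a': 29, 'x': 12, 'y': 90}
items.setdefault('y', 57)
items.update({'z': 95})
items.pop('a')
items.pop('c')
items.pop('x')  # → 12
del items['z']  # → {'y': 90}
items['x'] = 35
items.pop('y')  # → 90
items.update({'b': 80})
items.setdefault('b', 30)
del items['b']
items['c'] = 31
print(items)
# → {'x': 35, 'c': 31}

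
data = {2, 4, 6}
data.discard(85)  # {2, 4, 6}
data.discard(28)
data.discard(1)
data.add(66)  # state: {2, 4, 6, 66}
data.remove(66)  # {2, 4, 6}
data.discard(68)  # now {2, 4, 6}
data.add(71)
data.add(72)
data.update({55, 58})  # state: {2, 4, 6, 55, 58, 71, 72}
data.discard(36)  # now {2, 4, 6, 55, 58, 71, 72}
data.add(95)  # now {2, 4, 6, 55, 58, 71, 72, 95}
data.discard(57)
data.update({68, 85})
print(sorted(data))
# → [2, 4, 6, 55, 58, 68, 71, 72, 85, 95]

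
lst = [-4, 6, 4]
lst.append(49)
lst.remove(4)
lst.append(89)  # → [-4, 6, 49, 89]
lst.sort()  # [-4, 6, 49, 89]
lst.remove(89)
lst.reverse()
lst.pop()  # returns -4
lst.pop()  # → 6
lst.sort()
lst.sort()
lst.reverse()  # [49]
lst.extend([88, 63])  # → [49, 88, 63]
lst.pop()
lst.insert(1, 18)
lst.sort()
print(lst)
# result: [18, 49, 88]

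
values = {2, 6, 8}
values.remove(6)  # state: {2, 8}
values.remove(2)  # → {8}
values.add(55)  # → {8, 55}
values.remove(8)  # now {55}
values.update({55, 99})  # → {55, 99}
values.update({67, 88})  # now {55, 67, 88, 99}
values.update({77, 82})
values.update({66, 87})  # {55, 66, 67, 77, 82, 87, 88, 99}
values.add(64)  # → {55, 64, 66, 67, 77, 82, 87, 88, 99}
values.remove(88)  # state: {55, 64, 66, 67, 77, 82, 87, 99}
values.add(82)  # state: {55, 64, 66, 67, 77, 82, 87, 99}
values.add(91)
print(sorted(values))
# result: [55, 64, 66, 67, 77, 82, 87, 91, 99]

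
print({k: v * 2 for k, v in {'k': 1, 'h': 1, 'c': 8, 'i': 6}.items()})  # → {'k': 2, 'h': 2, 'c': 16, 'i': 12}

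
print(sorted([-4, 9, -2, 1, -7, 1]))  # [-7, -4, -2, 1, 1, 9]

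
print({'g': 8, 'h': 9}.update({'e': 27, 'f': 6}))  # None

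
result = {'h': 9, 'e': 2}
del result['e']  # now {'h': 9}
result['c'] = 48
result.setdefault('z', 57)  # 57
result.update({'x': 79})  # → {'h': 9, 'c': 48, 'z': 57, 'x': 79}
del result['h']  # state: {'c': 48, 'z': 57, 'x': 79}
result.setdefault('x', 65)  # 79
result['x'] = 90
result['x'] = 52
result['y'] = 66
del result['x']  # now {'c': 48, 'z': 57, 'y': 66}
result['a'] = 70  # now {'c': 48, 'z': 57, 'y': 66, 'a': 70}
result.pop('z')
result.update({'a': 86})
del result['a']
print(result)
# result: {'c': 48, 'y': 66}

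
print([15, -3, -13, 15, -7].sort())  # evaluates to None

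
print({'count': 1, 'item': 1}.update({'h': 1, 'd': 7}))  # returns None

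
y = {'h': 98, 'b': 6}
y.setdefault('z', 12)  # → 12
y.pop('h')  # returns 98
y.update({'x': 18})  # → {'b': 6, 'z': 12, 'x': 18}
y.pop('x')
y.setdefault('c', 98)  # 98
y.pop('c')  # 98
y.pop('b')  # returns 6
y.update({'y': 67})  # {'z': 12, 'y': 67}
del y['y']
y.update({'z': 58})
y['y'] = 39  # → {'z': 58, 'y': 39}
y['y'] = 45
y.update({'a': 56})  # {'z': 58, 'y': 45, 'a': 56}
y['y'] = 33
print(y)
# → {'z': 58, 'y': 33, 'a': 56}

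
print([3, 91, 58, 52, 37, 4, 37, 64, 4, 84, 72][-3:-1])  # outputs [4, 84]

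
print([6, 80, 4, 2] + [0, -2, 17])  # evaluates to [6, 80, 4, 2, 0, -2, 17]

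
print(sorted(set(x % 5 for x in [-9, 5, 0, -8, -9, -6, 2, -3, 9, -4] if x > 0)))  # [0, 2, 4]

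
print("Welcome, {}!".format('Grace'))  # Welcome, Grace!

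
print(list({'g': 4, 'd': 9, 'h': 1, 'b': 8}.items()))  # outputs [('g', 4), ('d', 9), ('h', 1), ('b', 8)]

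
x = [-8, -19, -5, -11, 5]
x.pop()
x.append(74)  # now [-8, -19, -5, -11, 74]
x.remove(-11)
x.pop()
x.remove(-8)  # [-19, -5]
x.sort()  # [-19, -5]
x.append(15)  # [-19, -5, 15]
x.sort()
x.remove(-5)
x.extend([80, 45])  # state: [-19, 15, 80, 45]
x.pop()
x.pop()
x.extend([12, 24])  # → [-19, 15, 12, 24]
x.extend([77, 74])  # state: [-19, 15, 12, 24, 77, 74]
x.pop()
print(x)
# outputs [-19, 15, 12, 24, 77]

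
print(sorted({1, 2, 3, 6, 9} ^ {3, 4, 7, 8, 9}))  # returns [1, 2, 4, 6, 7, 8]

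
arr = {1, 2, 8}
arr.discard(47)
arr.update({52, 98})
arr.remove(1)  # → {2, 8, 52, 98}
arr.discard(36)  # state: {2, 8, 52, 98}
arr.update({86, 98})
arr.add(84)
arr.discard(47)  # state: {2, 8, 52, 84, 86, 98}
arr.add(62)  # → {2, 8, 52, 62, 84, 86, 98}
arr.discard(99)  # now {2, 8, 52, 62, 84, 86, 98}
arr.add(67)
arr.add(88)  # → {2, 8, 52, 62, 67, 84, 86, 88, 98}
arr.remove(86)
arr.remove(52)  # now {2, 8, 62, 67, 84, 88, 98}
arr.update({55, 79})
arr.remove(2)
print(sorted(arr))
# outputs [8, 55, 62, 67, 79, 84, 88, 98]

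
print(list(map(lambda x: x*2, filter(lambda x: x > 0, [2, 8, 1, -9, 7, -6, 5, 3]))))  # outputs [4, 16, 2, 14, 10, 6]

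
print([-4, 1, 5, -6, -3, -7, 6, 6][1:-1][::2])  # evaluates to [1, -6, -7]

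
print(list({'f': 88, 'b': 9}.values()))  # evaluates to [88, 9]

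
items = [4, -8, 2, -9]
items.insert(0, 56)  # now [56, 4, -8, 2, -9]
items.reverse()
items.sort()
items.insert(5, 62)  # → [-9, -8, 2, 4, 56, 62]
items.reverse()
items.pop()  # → -9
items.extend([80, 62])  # [62, 56, 4, 2, -8, 80, 62]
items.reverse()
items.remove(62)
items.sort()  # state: [-8, 2, 4, 56, 62, 80]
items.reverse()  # [80, 62, 56, 4, 2, -8]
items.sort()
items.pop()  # 80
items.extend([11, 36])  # [-8, 2, 4, 56, 62, 11, 36]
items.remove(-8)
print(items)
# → [2, 4, 56, 62, 11, 36]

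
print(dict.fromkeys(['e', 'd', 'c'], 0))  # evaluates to {'e': 0, 'd': 0, 'c': 0}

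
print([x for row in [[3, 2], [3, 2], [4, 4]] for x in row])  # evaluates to [3, 2, 3, 2, 4, 4]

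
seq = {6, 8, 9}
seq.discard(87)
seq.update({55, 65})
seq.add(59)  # {6, 8, 9, 55, 59, 65}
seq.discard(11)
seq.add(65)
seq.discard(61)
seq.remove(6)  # {8, 9, 55, 59, 65}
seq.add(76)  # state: {8, 9, 55, 59, 65, 76}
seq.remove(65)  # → {8, 9, 55, 59, 76}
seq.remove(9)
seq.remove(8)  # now {55, 59, 76}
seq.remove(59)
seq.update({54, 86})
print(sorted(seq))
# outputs [54, 55, 76, 86]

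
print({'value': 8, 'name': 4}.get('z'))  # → None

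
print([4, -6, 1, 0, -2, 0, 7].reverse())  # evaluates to None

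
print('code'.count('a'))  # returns 0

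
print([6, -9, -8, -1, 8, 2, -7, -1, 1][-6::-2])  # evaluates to [-1, -9]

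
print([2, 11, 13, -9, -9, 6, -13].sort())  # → None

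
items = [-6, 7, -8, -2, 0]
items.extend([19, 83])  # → [-6, 7, -8, -2, 0, 19, 83]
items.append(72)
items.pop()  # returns 72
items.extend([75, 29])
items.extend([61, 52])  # [-6, 7, -8, -2, 0, 19, 83, 75, 29, 61, 52]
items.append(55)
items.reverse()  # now [55, 52, 61, 29, 75, 83, 19, 0, -2, -8, 7, -6]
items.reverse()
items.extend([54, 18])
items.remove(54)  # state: [-6, 7, -8, -2, 0, 19, 83, 75, 29, 61, 52, 55, 18]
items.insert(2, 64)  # [-6, 7, 64, -8, -2, 0, 19, 83, 75, 29, 61, 52, 55, 18]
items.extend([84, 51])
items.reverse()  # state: [51, 84, 18, 55, 52, 61, 29, 75, 83, 19, 0, -2, -8, 64, 7, -6]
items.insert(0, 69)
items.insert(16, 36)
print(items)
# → [69, 51, 84, 18, 55, 52, 61, 29, 75, 83, 19, 0, -2, -8, 64, 7, 36, -6]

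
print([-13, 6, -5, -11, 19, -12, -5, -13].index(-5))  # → 2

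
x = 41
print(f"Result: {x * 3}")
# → Result: 123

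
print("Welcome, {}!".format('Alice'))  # Welcome, Alice!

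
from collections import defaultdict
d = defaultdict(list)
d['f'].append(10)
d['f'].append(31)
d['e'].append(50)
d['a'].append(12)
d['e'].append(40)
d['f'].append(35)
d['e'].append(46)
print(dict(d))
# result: {'f': [10, 31, 35], 'e': [50, 40, 46], 'a': [12]}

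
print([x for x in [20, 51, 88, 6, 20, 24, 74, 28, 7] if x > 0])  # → [20, 51, 88, 6, 20, 24, 74, 28, 7]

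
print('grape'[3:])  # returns pe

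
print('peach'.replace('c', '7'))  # pea7h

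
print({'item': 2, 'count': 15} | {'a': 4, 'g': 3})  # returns {'item': 2, 'count': 15, 'a': 4, 'g': 3}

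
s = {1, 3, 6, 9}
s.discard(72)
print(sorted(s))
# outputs [1, 3, 6, 9]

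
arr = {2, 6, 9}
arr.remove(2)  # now {6, 9}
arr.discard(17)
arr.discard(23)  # {6, 9}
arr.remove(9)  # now {6}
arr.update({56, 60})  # {6, 56, 60}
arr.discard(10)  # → {6, 56, 60}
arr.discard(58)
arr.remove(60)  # {6, 56}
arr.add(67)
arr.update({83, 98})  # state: {6, 56, 67, 83, 98}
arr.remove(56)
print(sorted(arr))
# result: [6, 67, 83, 98]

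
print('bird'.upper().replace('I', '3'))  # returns B3RD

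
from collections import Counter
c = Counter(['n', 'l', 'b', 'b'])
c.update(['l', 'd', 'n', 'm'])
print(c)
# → Counter({'n': 2, 'l': 2, 'b': 2, 'd': 1, 'm': 1})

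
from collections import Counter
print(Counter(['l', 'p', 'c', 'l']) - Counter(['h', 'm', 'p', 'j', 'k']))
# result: Counter({'l': 2, 'c': 1})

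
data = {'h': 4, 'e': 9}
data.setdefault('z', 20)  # 20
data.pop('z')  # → 20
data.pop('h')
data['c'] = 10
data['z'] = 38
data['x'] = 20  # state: {'e': 9, 'c': 10, 'z': 38, 'x': 20}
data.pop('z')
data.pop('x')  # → 20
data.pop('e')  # 9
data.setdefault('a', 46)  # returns 46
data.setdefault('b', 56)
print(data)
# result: {'c': 10, 'a': 46, 'b': 56}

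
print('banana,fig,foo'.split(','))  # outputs ['banana', 'fig', 'foo']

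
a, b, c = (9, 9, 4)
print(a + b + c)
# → 22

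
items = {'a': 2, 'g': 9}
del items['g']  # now {'a': 2}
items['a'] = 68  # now {'a': 68}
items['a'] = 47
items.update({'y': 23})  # {'a': 47, 'y': 23}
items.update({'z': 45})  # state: {'a': 47, 'y': 23, 'z': 45}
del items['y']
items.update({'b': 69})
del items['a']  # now {'z': 45, 'b': 69}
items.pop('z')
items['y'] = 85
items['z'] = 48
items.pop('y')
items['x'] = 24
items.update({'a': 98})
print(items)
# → {'b': 69, 'z': 48, 'x': 24, 'a': 98}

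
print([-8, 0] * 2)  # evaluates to [-8, 0, -8, 0]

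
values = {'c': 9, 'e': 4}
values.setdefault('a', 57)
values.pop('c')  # 9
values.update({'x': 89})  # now {'e': 4, 'a': 57, 'x': 89}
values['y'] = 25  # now {'e': 4, 'a': 57, 'x': 89, 'y': 25}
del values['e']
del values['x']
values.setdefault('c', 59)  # 59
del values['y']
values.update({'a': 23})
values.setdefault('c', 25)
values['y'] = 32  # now {'a': 23, 'c': 59, 'y': 32}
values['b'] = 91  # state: {'a': 23, 'c': 59, 'y': 32, 'b': 91}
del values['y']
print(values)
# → {'a': 23, 'c': 59, 'b': 91}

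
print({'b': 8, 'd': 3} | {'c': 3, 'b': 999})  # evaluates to {'b': 999, 'd': 3, 'c': 3}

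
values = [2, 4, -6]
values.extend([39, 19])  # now [2, 4, -6, 39, 19]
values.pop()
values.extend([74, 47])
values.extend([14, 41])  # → [2, 4, -6, 39, 74, 47, 14, 41]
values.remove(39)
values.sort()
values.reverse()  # [74, 47, 41, 14, 4, 2, -6]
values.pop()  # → -6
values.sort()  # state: [2, 4, 14, 41, 47, 74]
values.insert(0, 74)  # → [74, 2, 4, 14, 41, 47, 74]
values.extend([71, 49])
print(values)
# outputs [74, 2, 4, 14, 41, 47, 74, 71, 49]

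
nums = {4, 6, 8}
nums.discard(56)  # {4, 6, 8}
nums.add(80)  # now {4, 6, 8, 80}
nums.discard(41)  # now {4, 6, 8, 80}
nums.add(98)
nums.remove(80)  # {4, 6, 8, 98}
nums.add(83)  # {4, 6, 8, 83, 98}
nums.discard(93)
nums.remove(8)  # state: {4, 6, 83, 98}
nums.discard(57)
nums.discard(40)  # {4, 6, 83, 98}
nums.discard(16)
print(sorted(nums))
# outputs [4, 6, 83, 98]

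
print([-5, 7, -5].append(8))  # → None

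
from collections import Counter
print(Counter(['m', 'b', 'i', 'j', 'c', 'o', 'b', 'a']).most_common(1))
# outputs [('b', 2)]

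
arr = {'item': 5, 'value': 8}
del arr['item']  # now {'value': 8}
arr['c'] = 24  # {'value': 8, 'c': 24}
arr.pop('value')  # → 8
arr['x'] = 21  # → {'c': 24, 'x': 21}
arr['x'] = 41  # {'c': 24, 'x': 41}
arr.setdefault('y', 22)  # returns 22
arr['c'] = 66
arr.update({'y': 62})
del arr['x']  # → {'c': 66, 'y': 62}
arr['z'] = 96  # {'c': 66, 'y': 62, 'z': 96}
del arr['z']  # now {'c': 66, 'y': 62}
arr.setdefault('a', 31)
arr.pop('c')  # 66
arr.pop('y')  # 62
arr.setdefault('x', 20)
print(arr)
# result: {'a': 31, 'x': 20}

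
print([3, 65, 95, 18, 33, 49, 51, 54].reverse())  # None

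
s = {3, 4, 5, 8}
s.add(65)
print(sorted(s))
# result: [3, 4, 5, 8, 65]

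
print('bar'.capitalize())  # Bar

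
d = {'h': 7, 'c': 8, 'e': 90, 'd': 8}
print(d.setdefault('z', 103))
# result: 103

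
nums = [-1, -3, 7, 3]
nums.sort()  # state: [-3, -1, 3, 7]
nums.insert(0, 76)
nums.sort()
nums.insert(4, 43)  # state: [-3, -1, 3, 7, 43, 76]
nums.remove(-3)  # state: [-1, 3, 7, 43, 76]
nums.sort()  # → [-1, 3, 7, 43, 76]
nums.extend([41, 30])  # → [-1, 3, 7, 43, 76, 41, 30]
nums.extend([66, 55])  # [-1, 3, 7, 43, 76, 41, 30, 66, 55]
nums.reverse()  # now [55, 66, 30, 41, 76, 43, 7, 3, -1]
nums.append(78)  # [55, 66, 30, 41, 76, 43, 7, 3, -1, 78]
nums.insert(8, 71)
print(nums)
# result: [55, 66, 30, 41, 76, 43, 7, 3, 71, -1, 78]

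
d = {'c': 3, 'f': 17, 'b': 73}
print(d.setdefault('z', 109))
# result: 109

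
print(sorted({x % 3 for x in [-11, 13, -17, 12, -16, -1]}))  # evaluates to [0, 1, 2]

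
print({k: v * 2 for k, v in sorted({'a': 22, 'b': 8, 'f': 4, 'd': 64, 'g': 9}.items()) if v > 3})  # {'a': 44, 'b': 16, 'd': 128, 'f': 8, 'g': 18}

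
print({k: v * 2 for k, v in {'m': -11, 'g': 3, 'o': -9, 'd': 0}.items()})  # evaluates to {'m': -22, 'g': 6, 'o': -18, 'd': 0}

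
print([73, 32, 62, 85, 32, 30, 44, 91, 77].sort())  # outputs None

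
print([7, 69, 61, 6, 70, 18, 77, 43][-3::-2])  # [18, 6, 69]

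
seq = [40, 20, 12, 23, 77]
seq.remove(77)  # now [40, 20, 12, 23]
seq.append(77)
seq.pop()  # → 77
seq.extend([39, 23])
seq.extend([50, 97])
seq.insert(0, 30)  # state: [30, 40, 20, 12, 23, 39, 23, 50, 97]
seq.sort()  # [12, 20, 23, 23, 30, 39, 40, 50, 97]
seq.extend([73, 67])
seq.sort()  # [12, 20, 23, 23, 30, 39, 40, 50, 67, 73, 97]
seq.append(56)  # [12, 20, 23, 23, 30, 39, 40, 50, 67, 73, 97, 56]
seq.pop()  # 56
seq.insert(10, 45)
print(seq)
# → [12, 20, 23, 23, 30, 39, 40, 50, 67, 73, 45, 97]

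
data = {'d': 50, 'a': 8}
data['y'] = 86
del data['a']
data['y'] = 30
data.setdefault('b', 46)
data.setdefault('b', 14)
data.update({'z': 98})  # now {'d': 50, 'y': 30, 'b': 46, 'z': 98}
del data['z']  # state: {'d': 50, 'y': 30, 'b': 46}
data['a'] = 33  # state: {'d': 50, 'y': 30, 'b': 46, 'a': 33}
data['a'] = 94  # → {'d': 50, 'y': 30, 'b': 46, 'a': 94}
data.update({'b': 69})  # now {'d': 50, 'y': 30, 'b': 69, 'a': 94}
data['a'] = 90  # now {'d': 50, 'y': 30, 'b': 69, 'a': 90}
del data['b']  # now {'d': 50, 'y': 30, 'a': 90}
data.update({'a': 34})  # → {'d': 50, 'y': 30, 'a': 34}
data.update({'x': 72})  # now {'d': 50, 'y': 30, 'a': 34, 'x': 72}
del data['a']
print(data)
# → {'d': 50, 'y': 30, 'x': 72}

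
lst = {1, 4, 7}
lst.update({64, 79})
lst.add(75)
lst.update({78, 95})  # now {1, 4, 7, 64, 75, 78, 79, 95}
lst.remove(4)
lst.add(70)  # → {1, 7, 64, 70, 75, 78, 79, 95}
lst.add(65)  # {1, 7, 64, 65, 70, 75, 78, 79, 95}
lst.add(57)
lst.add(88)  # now {1, 7, 57, 64, 65, 70, 75, 78, 79, 88, 95}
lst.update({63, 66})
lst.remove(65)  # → {1, 7, 57, 63, 64, 66, 70, 75, 78, 79, 88, 95}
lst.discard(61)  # {1, 7, 57, 63, 64, 66, 70, 75, 78, 79, 88, 95}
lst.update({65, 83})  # {1, 7, 57, 63, 64, 65, 66, 70, 75, 78, 79, 83, 88, 95}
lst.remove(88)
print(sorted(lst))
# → [1, 7, 57, 63, 64, 65, 66, 70, 75, 78, 79, 83, 95]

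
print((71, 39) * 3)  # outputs (71, 39, 71, 39, 71, 39)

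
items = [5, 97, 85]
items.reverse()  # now [85, 97, 5]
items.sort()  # [5, 85, 97]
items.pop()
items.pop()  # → 85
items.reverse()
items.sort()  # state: [5]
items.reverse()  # [5]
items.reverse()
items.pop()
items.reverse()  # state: []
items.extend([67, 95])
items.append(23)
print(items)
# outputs [67, 95, 23]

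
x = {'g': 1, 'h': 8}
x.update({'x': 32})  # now {'g': 1, 'h': 8, 'x': 32}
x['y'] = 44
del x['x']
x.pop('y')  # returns 44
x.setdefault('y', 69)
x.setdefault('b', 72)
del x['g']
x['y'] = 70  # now {'h': 8, 'y': 70, 'b': 72}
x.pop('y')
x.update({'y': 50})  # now {'h': 8, 'b': 72, 'y': 50}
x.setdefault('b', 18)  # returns 72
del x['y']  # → {'h': 8, 'b': 72}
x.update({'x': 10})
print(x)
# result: {'h': 8, 'b': 72, 'x': 10}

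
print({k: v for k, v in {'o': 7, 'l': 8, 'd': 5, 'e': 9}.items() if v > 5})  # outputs {'o': 7, 'l': 8, 'e': 9}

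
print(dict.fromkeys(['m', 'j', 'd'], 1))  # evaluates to {'m': 1, 'j': 1, 'd': 1}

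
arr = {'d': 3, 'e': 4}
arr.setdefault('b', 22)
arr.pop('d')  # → 3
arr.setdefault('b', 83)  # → 22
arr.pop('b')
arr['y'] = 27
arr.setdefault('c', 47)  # 47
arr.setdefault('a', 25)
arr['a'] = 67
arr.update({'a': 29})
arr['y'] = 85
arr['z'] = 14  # {'e': 4, 'y': 85, 'c': 47, 'a': 29, 'z': 14}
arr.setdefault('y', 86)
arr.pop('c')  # 47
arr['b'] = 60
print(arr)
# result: {'e': 4, 'y': 85, 'a': 29, 'z': 14, 'b': 60}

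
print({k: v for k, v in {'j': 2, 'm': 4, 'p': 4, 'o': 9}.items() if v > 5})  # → {'o': 9}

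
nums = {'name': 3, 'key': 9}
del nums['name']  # {'key': 9}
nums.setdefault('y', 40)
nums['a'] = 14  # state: {'key': 9, 'y': 40, 'a': 14}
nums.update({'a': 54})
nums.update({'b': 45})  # {'key': 9, 'y': 40, 'a': 54, 'b': 45}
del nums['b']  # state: {'key': 9, 'y': 40, 'a': 54}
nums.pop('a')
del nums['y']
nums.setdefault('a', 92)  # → 92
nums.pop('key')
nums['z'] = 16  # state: {'a': 92, 'z': 16}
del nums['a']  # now {'z': 16}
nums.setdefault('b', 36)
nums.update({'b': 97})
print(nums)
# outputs {'z': 16, 'b': 97}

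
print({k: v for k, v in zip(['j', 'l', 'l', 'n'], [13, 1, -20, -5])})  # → {'j': 13, 'l': -20, 'n': -5}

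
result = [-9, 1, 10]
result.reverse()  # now [10, 1, -9]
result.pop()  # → -9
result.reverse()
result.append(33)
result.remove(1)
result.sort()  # [10, 33]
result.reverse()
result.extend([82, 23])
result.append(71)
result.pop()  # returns 71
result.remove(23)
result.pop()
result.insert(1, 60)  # [33, 60, 10]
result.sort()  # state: [10, 33, 60]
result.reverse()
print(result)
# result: [60, 33, 10]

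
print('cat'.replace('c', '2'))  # 2at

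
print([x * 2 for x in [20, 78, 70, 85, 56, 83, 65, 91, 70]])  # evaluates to [40, 156, 140, 170, 112, 166, 130, 182, 140]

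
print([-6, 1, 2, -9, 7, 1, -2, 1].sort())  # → None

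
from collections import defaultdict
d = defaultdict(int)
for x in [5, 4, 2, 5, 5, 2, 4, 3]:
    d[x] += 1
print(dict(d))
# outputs {5: 3, 4: 2, 2: 2, 3: 1}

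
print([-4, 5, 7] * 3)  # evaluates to [-4, 5, 7, -4, 5, 7, -4, 5, 7]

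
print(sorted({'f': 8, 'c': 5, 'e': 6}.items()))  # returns [('c', 5), ('e', 6), ('f', 8)]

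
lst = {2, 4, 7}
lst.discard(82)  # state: {2, 4, 7}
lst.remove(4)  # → {2, 7}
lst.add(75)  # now {2, 7, 75}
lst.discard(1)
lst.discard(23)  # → {2, 7, 75}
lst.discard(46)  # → {2, 7, 75}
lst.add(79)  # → {2, 7, 75, 79}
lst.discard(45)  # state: {2, 7, 75, 79}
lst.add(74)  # {2, 7, 74, 75, 79}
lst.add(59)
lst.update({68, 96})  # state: {2, 7, 59, 68, 74, 75, 79, 96}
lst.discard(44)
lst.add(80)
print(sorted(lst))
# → [2, 7, 59, 68, 74, 75, 79, 80, 96]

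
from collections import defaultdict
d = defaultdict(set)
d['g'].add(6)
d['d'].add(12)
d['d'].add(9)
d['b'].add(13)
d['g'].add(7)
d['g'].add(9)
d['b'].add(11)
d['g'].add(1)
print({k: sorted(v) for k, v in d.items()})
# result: {'g': [1, 6, 7, 9], 'd': [9, 12], 'b': [11, 13]}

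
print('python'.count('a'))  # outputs 0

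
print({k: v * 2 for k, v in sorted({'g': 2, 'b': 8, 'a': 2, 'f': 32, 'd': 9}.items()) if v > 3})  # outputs {'b': 16, 'd': 18, 'f': 64}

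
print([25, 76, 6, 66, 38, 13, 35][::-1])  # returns [35, 13, 38, 66, 6, 76, 25]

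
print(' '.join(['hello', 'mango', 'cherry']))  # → hello mango cherry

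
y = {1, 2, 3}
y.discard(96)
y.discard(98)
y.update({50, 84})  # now {1, 2, 3, 50, 84}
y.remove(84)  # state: {1, 2, 3, 50}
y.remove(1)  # {2, 3, 50}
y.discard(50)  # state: {2, 3}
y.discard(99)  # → {2, 3}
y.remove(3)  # {2}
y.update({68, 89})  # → {2, 68, 89}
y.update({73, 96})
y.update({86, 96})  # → {2, 68, 73, 86, 89, 96}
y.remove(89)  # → {2, 68, 73, 86, 96}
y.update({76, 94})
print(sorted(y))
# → [2, 68, 73, 76, 86, 94, 96]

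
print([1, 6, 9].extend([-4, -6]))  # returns None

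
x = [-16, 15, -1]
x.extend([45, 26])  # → [-16, 15, -1, 45, 26]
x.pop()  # 26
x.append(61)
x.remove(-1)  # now [-16, 15, 45, 61]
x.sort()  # [-16, 15, 45, 61]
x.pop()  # 61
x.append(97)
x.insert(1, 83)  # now [-16, 83, 15, 45, 97]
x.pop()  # 97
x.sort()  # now [-16, 15, 45, 83]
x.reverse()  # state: [83, 45, 15, -16]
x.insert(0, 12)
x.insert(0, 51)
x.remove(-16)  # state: [51, 12, 83, 45, 15]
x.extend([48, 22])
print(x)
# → [51, 12, 83, 45, 15, 48, 22]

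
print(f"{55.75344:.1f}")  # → 55.8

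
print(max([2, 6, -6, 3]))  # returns 6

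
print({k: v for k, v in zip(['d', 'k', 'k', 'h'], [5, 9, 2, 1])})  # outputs {'d': 5, 'k': 2, 'h': 1}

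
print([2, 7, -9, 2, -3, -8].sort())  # None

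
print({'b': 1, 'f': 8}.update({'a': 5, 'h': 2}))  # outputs None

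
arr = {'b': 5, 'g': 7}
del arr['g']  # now {'b': 5}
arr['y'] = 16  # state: {'b': 5, 'y': 16}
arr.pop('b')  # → 5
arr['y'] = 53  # {'y': 53}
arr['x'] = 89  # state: {'y': 53, 'x': 89}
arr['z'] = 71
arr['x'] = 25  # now {'y': 53, 'x': 25, 'z': 71}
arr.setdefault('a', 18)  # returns 18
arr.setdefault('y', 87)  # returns 53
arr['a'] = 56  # {'y': 53, 'x': 25, 'z': 71, 'a': 56}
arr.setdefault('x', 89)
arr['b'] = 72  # {'y': 53, 'x': 25, 'z': 71, 'a': 56, 'b': 72}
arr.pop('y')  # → 53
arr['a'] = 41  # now {'x': 25, 'z': 71, 'a': 41, 'b': 72}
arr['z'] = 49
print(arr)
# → {'x': 25, 'z': 49, 'a': 41, 'b': 72}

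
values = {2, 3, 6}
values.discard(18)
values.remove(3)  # {2, 6}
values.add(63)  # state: {2, 6, 63}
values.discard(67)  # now {2, 6, 63}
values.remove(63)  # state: {2, 6}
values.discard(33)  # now {2, 6}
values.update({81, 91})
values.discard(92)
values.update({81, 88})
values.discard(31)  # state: {2, 6, 81, 88, 91}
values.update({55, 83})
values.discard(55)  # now {2, 6, 81, 83, 88, 91}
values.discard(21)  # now {2, 6, 81, 83, 88, 91}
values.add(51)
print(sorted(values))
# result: [2, 6, 51, 81, 83, 88, 91]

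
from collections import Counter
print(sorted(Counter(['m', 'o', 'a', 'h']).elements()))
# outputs ['a', 'h', 'm', 'o']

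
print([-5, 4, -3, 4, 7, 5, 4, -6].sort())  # None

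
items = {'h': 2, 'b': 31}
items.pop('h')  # 2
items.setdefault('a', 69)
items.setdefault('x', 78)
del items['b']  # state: {'a': 69, 'x': 78}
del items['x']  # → {'a': 69}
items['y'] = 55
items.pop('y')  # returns 55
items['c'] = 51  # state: {'a': 69, 'c': 51}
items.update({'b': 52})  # {'a': 69, 'c': 51, 'b': 52}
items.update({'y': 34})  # {'a': 69, 'c': 51, 'b': 52, 'y': 34}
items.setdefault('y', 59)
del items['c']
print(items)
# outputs {'a': 69, 'b': 52, 'y': 34}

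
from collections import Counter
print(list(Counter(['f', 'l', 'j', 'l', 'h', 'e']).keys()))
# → ['f', 'l', 'j', 'h', 'e']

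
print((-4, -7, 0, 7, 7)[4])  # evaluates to 7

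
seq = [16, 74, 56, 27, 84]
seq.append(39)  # [16, 74, 56, 27, 84, 39]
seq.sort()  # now [16, 27, 39, 56, 74, 84]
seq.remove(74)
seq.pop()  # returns 84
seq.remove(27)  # [16, 39, 56]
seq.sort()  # [16, 39, 56]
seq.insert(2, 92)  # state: [16, 39, 92, 56]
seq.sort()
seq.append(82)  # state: [16, 39, 56, 92, 82]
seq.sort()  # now [16, 39, 56, 82, 92]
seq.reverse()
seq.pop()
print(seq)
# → [92, 82, 56, 39]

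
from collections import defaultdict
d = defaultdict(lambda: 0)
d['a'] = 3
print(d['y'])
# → 0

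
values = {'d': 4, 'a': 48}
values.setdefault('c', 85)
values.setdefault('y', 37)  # 37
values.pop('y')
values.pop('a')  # 48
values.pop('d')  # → 4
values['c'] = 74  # {'c': 74}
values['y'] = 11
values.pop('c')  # 74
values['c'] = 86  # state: {'y': 11, 'c': 86}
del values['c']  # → {'y': 11}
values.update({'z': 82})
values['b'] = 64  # {'y': 11, 'z': 82, 'b': 64}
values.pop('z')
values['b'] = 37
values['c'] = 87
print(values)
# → {'y': 11, 'b': 37, 'c': 87}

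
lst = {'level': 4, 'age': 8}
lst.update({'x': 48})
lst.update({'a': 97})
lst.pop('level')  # 4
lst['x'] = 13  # {'age': 8, 'x': 13, 'a': 97}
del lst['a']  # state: {'age': 8, 'x': 13}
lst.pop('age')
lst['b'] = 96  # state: {'x': 13, 'b': 96}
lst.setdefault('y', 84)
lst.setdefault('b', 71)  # 96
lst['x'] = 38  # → {'x': 38, 'b': 96, 'y': 84}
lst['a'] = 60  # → {'x': 38, 'b': 96, 'y': 84, 'a': 60}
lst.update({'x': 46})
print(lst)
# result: {'x': 46, 'b': 96, 'y': 84, 'a': 60}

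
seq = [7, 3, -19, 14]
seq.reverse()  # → [14, -19, 3, 7]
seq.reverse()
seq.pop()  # 14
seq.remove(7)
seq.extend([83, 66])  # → [3, -19, 83, 66]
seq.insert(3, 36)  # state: [3, -19, 83, 36, 66]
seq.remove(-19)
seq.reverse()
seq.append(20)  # [66, 36, 83, 3, 20]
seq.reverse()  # [20, 3, 83, 36, 66]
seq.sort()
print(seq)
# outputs [3, 20, 36, 66, 83]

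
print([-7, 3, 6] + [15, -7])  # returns [-7, 3, 6, 15, -7]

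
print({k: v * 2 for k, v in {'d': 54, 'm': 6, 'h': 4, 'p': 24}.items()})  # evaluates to {'d': 108, 'm': 12, 'h': 8, 'p': 48}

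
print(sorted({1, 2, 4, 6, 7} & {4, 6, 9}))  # [4, 6]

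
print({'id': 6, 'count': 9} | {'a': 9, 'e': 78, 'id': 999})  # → {'id': 999, 'count': 9, 'a': 9, 'e': 78}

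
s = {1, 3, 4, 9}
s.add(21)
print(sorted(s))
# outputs [1, 3, 4, 9, 21]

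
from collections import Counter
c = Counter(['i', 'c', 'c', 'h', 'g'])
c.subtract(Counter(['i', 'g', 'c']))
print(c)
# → Counter({'c': 1, 'h': 1, 'i': 0, 'g': 0})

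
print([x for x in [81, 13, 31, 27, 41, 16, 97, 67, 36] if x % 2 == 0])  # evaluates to [16, 36]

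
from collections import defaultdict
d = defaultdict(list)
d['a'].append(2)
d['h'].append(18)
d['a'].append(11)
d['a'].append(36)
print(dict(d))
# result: {'a': [2, 11, 36], 'h': [18]}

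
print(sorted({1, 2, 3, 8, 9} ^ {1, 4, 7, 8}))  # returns [2, 3, 4, 7, 9]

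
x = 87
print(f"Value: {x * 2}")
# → Value: 174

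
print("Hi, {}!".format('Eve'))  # Hi, Eve!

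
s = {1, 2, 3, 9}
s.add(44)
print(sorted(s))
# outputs [1, 2, 3, 9, 44]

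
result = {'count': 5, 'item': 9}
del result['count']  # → {'item': 9}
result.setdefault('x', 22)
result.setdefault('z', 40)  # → 40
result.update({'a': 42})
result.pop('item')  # 9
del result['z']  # {'x': 22, 'a': 42}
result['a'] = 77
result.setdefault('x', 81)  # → 22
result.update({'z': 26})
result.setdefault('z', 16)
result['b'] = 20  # {'x': 22, 'a': 77, 'z': 26, 'b': 20}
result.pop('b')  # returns 20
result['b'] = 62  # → {'x': 22, 'a': 77, 'z': 26, 'b': 62}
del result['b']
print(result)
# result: {'x': 22, 'a': 77, 'z': 26}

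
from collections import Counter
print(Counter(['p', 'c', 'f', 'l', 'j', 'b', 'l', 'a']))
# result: Counter({'l': 2, 'p': 1, 'c': 1, 'f': 1, 'j': 1, 'b': 1, 'a': 1})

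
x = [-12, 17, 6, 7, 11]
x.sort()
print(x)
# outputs [-12, 6, 7, 11, 17]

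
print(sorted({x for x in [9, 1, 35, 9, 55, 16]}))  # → [1, 9, 16, 35, 55]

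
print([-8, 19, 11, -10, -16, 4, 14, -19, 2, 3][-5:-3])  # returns [4, 14]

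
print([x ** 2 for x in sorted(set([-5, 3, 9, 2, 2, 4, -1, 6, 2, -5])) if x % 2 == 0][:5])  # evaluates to [4, 16, 36]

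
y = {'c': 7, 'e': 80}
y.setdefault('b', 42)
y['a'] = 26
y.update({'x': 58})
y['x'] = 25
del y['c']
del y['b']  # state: {'e': 80, 'a': 26, 'x': 25}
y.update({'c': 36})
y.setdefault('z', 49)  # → 49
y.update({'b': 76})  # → {'e': 80, 'a': 26, 'x': 25, 'c': 36, 'z': 49, 'b': 76}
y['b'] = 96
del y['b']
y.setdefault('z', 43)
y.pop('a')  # 26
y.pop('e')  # 80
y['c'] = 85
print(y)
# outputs {'x': 25, 'c': 85, 'z': 49}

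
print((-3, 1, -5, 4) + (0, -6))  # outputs (-3, 1, -5, 4, 0, -6)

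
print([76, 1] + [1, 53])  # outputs [76, 1, 1, 53]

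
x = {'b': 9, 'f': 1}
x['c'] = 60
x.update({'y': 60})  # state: {'b': 9, 'f': 1, 'c': 60, 'y': 60}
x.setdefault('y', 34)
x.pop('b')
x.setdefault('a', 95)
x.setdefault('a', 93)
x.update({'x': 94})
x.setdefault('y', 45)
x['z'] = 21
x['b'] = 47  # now {'f': 1, 'c': 60, 'y': 60, 'a': 95, 'x': 94, 'z': 21, 'b': 47}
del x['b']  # {'f': 1, 'c': 60, 'y': 60, 'a': 95, 'x': 94, 'z': 21}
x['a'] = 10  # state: {'f': 1, 'c': 60, 'y': 60, 'a': 10, 'x': 94, 'z': 21}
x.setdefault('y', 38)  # 60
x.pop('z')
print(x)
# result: {'f': 1, 'c': 60, 'y': 60, 'a': 10, 'x': 94}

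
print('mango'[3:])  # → go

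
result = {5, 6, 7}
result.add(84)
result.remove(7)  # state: {5, 6, 84}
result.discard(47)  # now {5, 6, 84}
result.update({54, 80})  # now {5, 6, 54, 80, 84}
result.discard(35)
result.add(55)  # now {5, 6, 54, 55, 80, 84}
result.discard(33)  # {5, 6, 54, 55, 80, 84}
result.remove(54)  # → {5, 6, 55, 80, 84}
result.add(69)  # {5, 6, 55, 69, 80, 84}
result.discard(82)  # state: {5, 6, 55, 69, 80, 84}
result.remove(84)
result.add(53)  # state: {5, 6, 53, 55, 69, 80}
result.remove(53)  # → {5, 6, 55, 69, 80}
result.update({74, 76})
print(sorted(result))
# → [5, 6, 55, 69, 74, 76, 80]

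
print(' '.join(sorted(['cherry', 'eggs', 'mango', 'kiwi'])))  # cherry eggs kiwi mango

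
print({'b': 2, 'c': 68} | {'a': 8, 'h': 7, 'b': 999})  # {'b': 999, 'c': 68, 'a': 8, 'h': 7}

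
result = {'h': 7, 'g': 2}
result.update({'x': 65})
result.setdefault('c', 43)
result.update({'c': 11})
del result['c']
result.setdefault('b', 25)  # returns 25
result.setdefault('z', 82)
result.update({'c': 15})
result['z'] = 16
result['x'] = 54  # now {'h': 7, 'g': 2, 'x': 54, 'b': 25, 'z': 16, 'c': 15}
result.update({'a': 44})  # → {'h': 7, 'g': 2, 'x': 54, 'b': 25, 'z': 16, 'c': 15, 'a': 44}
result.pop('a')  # 44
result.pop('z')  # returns 16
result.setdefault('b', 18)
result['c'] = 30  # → {'h': 7, 'g': 2, 'x': 54, 'b': 25, 'c': 30}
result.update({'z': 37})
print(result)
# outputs {'h': 7, 'g': 2, 'x': 54, 'b': 25, 'c': 30, 'z': 37}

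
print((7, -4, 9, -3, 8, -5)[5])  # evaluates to -5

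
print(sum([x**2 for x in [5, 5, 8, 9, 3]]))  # 204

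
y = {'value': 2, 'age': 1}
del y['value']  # {'age': 1}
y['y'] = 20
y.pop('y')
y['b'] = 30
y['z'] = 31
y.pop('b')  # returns 30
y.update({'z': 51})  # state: {'age': 1, 'z': 51}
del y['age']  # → {'z': 51}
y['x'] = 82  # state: {'z': 51, 'x': 82}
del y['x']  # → {'z': 51}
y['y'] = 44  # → {'z': 51, 'y': 44}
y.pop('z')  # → 51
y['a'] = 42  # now {'y': 44, 'a': 42}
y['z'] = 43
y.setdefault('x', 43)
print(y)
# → {'y': 44, 'a': 42, 'z': 43, 'x': 43}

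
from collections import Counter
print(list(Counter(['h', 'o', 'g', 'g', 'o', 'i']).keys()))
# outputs ['h', 'o', 'g', 'i']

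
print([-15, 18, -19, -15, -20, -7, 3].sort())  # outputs None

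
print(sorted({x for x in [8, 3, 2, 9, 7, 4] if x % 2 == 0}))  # [2, 4, 8]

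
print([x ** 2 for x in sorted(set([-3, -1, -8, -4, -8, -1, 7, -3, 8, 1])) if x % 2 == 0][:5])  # [64, 16, 64]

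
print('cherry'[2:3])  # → e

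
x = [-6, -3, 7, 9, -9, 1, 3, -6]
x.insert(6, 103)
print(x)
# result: [-6, -3, 7, 9, -9, 1, 103, 3, -6]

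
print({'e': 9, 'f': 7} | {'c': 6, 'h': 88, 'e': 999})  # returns {'e': 999, 'f': 7, 'c': 6, 'h': 88}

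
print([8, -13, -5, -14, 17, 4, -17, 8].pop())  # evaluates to 8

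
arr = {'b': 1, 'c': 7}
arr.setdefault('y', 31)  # 31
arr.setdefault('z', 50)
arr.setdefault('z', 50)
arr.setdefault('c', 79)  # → 7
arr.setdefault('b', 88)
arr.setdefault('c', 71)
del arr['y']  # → {'b': 1, 'c': 7, 'z': 50}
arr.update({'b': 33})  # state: {'b': 33, 'c': 7, 'z': 50}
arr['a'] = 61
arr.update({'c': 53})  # {'b': 33, 'c': 53, 'z': 50, 'a': 61}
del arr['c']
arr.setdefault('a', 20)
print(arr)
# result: {'b': 33, 'z': 50, 'a': 61}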